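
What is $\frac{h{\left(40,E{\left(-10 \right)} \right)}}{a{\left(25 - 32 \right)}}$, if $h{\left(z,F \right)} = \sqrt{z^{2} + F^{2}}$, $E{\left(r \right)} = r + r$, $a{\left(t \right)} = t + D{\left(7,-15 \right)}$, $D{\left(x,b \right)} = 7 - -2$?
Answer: $10 \sqrt{5} \approx 22.361$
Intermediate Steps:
$D{\left(x,b \right)} = 9$ ($D{\left(x,b \right)} = 7 + 2 = 9$)
$a{\left(t \right)} = 9 + t$ ($a{\left(t \right)} = t + 9 = 9 + t$)
$E{\left(r \right)} = 2 r$
$h{\left(z,F \right)} = \sqrt{F^{2} + z^{2}}$
$\frac{h{\left(40,E{\left(-10 \right)} \right)}}{a{\left(25 - 32 \right)}} = \frac{\sqrt{\left(2 \left(-10\right)\right)^{2} + 40^{2}}}{9 + \left(25 - 32\right)} = \frac{\sqrt{\left(-20\right)^{2} + 1600}}{9 + \left(25 - 32\right)} = \frac{\sqrt{400 + 1600}}{9 - 7} = \frac{\sqrt{2000}}{2} = 20 \sqrt{5} \cdot \frac{1}{2} = 10 \sqrt{5}$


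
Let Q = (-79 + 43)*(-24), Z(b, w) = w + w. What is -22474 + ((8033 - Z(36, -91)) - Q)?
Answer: -15123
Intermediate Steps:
Z(b, w) = 2*w
Q = 864 (Q = -36*(-24) = 864)
-22474 + ((8033 - Z(36, -91)) - Q) = -22474 + ((8033 - 2*(-91)) - 1*864) = -22474 + ((8033 - 1*(-182)) - 864) = -22474 + ((8033 + 182) - 864) = -22474 + (8215 - 864) = -22474 + 7351 = -15123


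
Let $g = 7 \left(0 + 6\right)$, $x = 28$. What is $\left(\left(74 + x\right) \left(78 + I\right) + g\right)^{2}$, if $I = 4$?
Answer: $70660836$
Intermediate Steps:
$g = 42$ ($g = 7 \cdot 6 = 42$)
$\left(\left(74 + x\right) \left(78 + I\right) + g\right)^{2} = \left(\left(74 + 28\right) \left(78 + 4\right) + 42\right)^{2} = \left(102 \cdot 82 + 42\right)^{2} = \left(8364 + 42\right)^{2} = 8406^{2} = 70660836$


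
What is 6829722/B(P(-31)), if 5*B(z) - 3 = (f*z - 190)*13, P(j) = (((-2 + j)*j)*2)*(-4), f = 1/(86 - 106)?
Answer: 170743050/14263 ≈ 11971.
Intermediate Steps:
f = -1/20 (f = 1/(-20) = -1/20 ≈ -0.050000)
P(j) = -8*j*(-2 + j) (P(j) = ((j*(-2 + j))*2)*(-4) = (2*j*(-2 + j))*(-4) = -8*j*(-2 + j))
B(z) = -2467/5 - 13*z/100 (B(z) = ⅗ + ((-z/20 - 190)*13)/5 = ⅗ + ((-190 - z/20)*13)/5 = ⅗ + (-2470 - 13*z/20)/5 = ⅗ + (-494 - 13*z/100) = -2467/5 - 13*z/100)
6829722/B(P(-31)) = 6829722/(-2467/5 - 26*(-31)*(2 - 1*(-31))/25) = 6829722/(-2467/5 - 26*(-31)*(2 + 31)/25) = 6829722/(-2467/5 - 26*(-31)*33/25) = 6829722/(-2467/5 - 13/100*(-8184)) = 6829722/(-2467/5 + 26598/25) = 6829722/(14263/25) = 6829722*(25/14263) = 170743050/14263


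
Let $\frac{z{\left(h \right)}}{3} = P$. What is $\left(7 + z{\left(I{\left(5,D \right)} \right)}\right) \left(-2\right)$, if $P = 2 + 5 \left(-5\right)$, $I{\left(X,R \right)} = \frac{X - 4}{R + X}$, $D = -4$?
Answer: $124$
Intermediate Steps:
$I{\left(X,R \right)} = \frac{-4 + X}{R + X}$
$P = -23$ ($P = 2 - 25 = -23$)
$z{\left(h \right)} = -69$ ($z{\left(h \right)} = 3 \left(-23\right) = -69$)
$\left(7 + z{\left(I{\left(5,D \right)} \right)}\right) \left(-2\right) = \left(7 - 69\right) \left(-2\right) = \left(-62\right) \left(-2\right) = 124$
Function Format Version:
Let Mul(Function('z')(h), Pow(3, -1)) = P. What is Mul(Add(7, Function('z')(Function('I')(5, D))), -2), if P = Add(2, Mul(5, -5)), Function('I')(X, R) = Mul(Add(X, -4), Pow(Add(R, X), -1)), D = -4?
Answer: 124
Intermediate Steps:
Function('I')(X, R) = Mul(Pow(Add(R, X), -1), Add(-4, X)) (Function('I')(X, R) = Mul(Add(-4, X), Pow(Add(R, X), -1)) = Mul(Pow(Add(R, X), -1), Add(-4, X)))
P = -23 (P = Add(2, -25) = -23)
Function('z')(h) = -69 (Function('z')(h) = Mul(3, -23) = -69)
Mul(Add(7, Function('z')(Function('I')(5, D))), -2) = Mul(Add(7, -69), -2) = Mul(-62, -2) = 124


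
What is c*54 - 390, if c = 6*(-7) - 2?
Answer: -2766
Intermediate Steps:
c = -44 (c = -42 - 2 = -44)
c*54 - 390 = -44*54 - 390 = -2376 - 390 = -2766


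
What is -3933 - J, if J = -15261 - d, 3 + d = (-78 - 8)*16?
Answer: 9949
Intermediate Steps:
d = -1379 (d = -3 + (-78 - 8)*16 = -3 - 86*16 = -3 - 1376 = -1379)
J = -13882 (J = -15261 - 1*(-1379) = -15261 + 1379 = -13882)
-3933 - J = -3933 - 1*(-13882) = -3933 + 13882 = 9949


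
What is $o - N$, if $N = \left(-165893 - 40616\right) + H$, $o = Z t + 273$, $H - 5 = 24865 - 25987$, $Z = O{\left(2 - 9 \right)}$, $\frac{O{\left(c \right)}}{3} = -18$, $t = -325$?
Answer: $225449$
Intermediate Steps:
$O{\left(c \right)} = -54$ ($O{\left(c \right)} = 3 \left(-18\right) = -54$)
$Z = -54$
$H = -1117$ ($H = 5 + \left(24865 - 25987\right) = 5 - 1122 = -1117$)
$o = 17823$ ($o = \left(-54\right) \left(-325\right) + 273 = 17550 + 273 = 17823$)
$N = -207626$ ($N = \left(-165893 - 40616\right) - 1117 = -206509 - 1117 = -207626$)
$o - N = 17823 - -207626 = 17823 + 207626 = 225449$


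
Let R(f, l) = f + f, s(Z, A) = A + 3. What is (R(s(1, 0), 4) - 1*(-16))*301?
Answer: 6622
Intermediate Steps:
s(Z, A) = 3 + A
R(f, l) = 2*f
(R(s(1, 0), 4) - 1*(-16))*301 = (2*(3 + 0) - 1*(-16))*301 = (2*3 + 16)*301 = (6 + 16)*301 = 22*301 = 6622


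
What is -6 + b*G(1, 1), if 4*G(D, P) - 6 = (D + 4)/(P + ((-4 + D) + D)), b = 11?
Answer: -13/4 ≈ -3.2500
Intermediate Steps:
G(D, P) = 3/2 + (4 + D)/(4*(-4 + P + 2*D)) (G(D, P) = 3/2 + ((D + 4)/(P + ((-4 + D) + D)))/4 = 3/2 + ((4 + D)/(P + (-4 + 2*D)))/4 = 3/2 + ((4 + D)/(-4 + P + 2*D))/4 = 3/2 + (4 + D)/(4*(-4 + P + 2*D)))
-6 + b*G(1, 1) = -6 + 11*((-20 + 6*1 + 13*1)/(4*(-4 + 1 + 2*1))) = -6 + 11*((-20 + 6 + 13)/(4*(-4 + 1 + 2))) = -6 + 11*((¼)*(-1)/(-1)) = -6 + 11*((¼)*(-1)*(-1)) = -6 + 11*(¼) = -6 + 11/4 = -13/4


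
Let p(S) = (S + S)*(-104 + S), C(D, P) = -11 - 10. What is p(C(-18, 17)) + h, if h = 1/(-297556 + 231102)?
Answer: 348883499/66454 ≈ 5250.0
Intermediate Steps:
C(D, P) = -21
p(S) = 2*S*(-104 + S) (p(S) = (2*S)*(-104 + S) = 2*S*(-104 + S))
h = -1/66454 (h = 1/(-66454) = -1/66454 ≈ -1.5048e-5)
p(C(-18, 17)) + h = 2*(-21)*(-104 - 21) - 1/66454 = 2*(-21)*(-125) - 1/66454 = 5250 - 1/66454 = 348883499/66454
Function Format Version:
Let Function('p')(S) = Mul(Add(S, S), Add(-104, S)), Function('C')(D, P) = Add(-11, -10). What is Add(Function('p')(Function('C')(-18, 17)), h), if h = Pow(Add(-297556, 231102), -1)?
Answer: Rational(348883499, 66454) ≈ 5250.0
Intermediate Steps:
Function('C')(D, P) = -21
Function('p')(S) = Mul(2, S, Add(-104, S)) (Function('p')(S) = Mul(Mul(2, S), Add(-104, S)) = Mul(2, S, Add(-104, S)))
h = Rational(-1, 66454) (h = Pow(-66454, -1) = Rational(-1, 66454) ≈ -1.5048e-5)
Add(Function('p')(Function('C')(-18, 17)), h) = Add(Mul(2, -21, Add(-104, -21)), Rational(-1, 66454)) = Add(Mul(2, -21, -125), Rational(-1, 66454)) = Add(5250, Rational(-1, 66454)) = Rational(348883499, 66454)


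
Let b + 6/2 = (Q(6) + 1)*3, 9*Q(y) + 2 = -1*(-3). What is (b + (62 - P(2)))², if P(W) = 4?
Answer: 30625/9 ≈ 3402.8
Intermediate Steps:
Q(y) = ⅑ (Q(y) = -2/9 + (-1*(-3))/9 = -2/9 + (⅑)*3 = -2/9 + ⅓ = ⅑)
b = ⅓ (b = -3 + (⅑ + 1)*3 = -3 + (10/9)*3 = -3 + 10/3 = ⅓ ≈ 0.33333)
(b + (62 - P(2)))² = (⅓ + (62 - 1*4))² = (⅓ + (62 - 4))² = (⅓ + 58)² = (175/3)² = 30625/9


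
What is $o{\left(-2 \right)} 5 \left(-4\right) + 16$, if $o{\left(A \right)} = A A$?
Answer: $-64$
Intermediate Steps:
$o{\left(A \right)} = A^{2}$
$o{\left(-2 \right)} 5 \left(-4\right) + 16 = \left(-2\right)^{2} \cdot 5 \left(-4\right) + 16 = 4 \left(-20\right) + 16 = -80 + 16 = -64$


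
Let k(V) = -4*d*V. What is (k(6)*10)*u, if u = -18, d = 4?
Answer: 17280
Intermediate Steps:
k(V) = -16*V
(k(6)*10)*u = (-16*6*10)*(-18) = -96*10*(-18) = -960*(-18) = 17280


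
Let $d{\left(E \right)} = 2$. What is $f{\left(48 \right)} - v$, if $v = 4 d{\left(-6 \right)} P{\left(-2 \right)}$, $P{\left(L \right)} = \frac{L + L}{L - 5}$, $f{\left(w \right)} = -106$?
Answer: $- \frac{774}{7} \approx -110.57$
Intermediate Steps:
$P{\left(L \right)} = \frac{2 L}{-5 + L}$
$v = \frac{32}{7}$ ($v = 4 \cdot 2 \cdot 2 \left(-2\right) \frac{1}{-5 - 2} = 8 \cdot 2 \left(-2\right) \frac{1}{-7} = 8 \cdot 2 \left(-2\right) \left(- \frac{1}{7}\right) = 8 \cdot \frac{4}{7} = \frac{32}{7} \approx 4.5714$)
$f{\left(48 \right)} - v = -106 - \frac{32}{7} = - \frac{774}{7}$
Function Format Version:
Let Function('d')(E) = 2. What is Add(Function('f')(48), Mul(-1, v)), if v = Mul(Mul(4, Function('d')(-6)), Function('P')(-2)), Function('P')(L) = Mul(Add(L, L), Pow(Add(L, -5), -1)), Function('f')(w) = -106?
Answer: Rational(-774, 7) ≈ -110.57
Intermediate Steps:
Function('P')(L) = Mul(2, L, Pow(Add(-5, L), -1)) (Function('P')(L) = Mul(Mul(2, L), Pow(Add(-5, L), -1)) = Mul(2, L, Pow(Add(-5, L), -1)))
v = Rational(32, 7) (v = Mul(Mul(4, 2), Mul(2, -2, Pow(Add(-5, -2), -1))) = Mul(8, Mul(2, -2, Pow(-7, -1))) = Mul(8, Mul(2, -2, Rational(-1, 7))) = Mul(8, Rational(4, 7)) = Rational(32, 7) ≈ 4.5714)
Add(Function('f')(48), Mul(-1, v)) = Add(-106, Mul(-1, Rational(32, 7))) = Add(-106, Rational(-32, 7)) = Rational(-774, 7)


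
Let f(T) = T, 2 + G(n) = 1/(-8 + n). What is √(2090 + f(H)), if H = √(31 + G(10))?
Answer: √(8360 + 2*√118)/2 ≈ 45.776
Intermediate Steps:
G(n) = -2 + 1/(-8 + n)
H = √118/2 (H = √(31 + (17 - 2*10)/(-8 + 10)) = √(31 + (17 - 20)/2) = √(31 + (½)*(-3)) = √(31 - 3/2) = √(59/2) = √118/2 ≈ 5.4314)
√(2090 + f(H)) = √(2090 + √118/2)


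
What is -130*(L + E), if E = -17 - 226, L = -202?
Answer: 57850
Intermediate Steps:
E = -243
-130*(L + E) = -130*(-202 - 243) = -130*(-445) = 57850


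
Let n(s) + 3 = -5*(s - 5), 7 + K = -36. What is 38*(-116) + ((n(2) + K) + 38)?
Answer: -4401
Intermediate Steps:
K = -43 (K = -7 - 36 = -43)
n(s) = 22 - 5*s (n(s) = -3 - 5*(s - 5) = -3 - 5*(-5 + s) = -3 + (25 - 5*s) = 22 - 5*s)
38*(-116) + ((n(2) + K) + 38) = 38*(-116) + (((22 - 5*2) - 43) + 38) = -4408 + (((22 - 10) - 43) + 38) = -4408 + ((12 - 43) + 38) = -4408 + (-31 + 38) = -4408 + 7 = -4401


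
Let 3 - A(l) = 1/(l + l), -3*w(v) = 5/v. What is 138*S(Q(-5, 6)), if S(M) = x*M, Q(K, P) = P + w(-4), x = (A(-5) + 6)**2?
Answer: 14665651/200 ≈ 73328.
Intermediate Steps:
w(v) = -5/(3*v)
A(l) = 3 - 1/(2*l) (A(l) = 3 - 1/(l + l) = 3 - 1/(2*l))
x = 8281/100 (x = ((3 - 1/2/(-5)) + 6)**2 = ((3 - 1/2*(-1/5)) + 6)**2 = ((3 + 1/10) + 6)**2 = (31/10 + 6)**2 = (91/10)**2 = 8281/100 ≈ 82.810)
Q(K, P) = 5/12 + P (Q(K, P) = P - 5/3/(-4) = P - 5/3*(-1/4) = P + 5/12 = 5/12 + P)
S(M) = 8281*M/100
138*S(Q(-5, 6)) = 138*(8281*(5/12 + 6)/100) = 138*((8281/100)*(77/12)) = 138*(637637/1200) = 14665651/200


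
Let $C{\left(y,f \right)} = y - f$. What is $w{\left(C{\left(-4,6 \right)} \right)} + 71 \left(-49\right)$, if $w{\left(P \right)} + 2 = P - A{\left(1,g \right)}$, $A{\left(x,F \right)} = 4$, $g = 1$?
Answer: $-3495$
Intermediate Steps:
$w{\left(P \right)} = -6 + P$ ($w{\left(P \right)} = -2 + \left(P - 4\right) = -2 + \left(-4 + P\right) = -6 + P$)
$w{\left(C{\left(-4,6 \right)} \right)} + 71 \left(-49\right) = \left(-6 - 10\right) + 71 \left(-49\right) = \left(-6 - 10\right) - 3479 = -16 - 3479 = -3495$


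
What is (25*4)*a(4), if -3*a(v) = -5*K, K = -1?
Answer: -500/3 ≈ -166.67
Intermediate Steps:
a(v) = -5/3 (a(v) = -(-5)*(-1)/3 = -1/3*5 = -5/3)
(25*4)*a(4) = (25*4)*(-5/3) = 100*(-5/3) = -500/3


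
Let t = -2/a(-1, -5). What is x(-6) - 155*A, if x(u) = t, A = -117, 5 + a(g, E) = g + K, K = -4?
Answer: 90676/5 ≈ 18135.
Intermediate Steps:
a(g, E) = -9 + g (a(g, E) = -5 + (g - 4) = -5 + (-4 + g) = -9 + g)
t = ⅕ (t = -2/(-9 - 1) = -2/(-10) = -2*(-⅒) = ⅕ ≈ 0.20000)
x(u) = ⅕
x(-6) - 155*A = ⅕ - 155*(-117) = ⅕ + 18135 = 90676/5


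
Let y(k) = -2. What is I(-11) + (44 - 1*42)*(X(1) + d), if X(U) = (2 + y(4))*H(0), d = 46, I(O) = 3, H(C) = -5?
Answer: 95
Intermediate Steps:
X(U) = 0 (X(U) = (2 - 2)*(-5) = 0*(-5) = 0)
I(-11) + (44 - 1*42)*(X(1) + d) = 3 + (44 - 1*42)*(0 + 46) = 3 + (44 - 42)*46 = 3 + 2*46 = 3 + 92 = 95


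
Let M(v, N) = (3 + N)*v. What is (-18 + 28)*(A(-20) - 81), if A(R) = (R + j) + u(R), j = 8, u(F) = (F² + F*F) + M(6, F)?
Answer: 6050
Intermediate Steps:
M(v, N) = v*(3 + N)
u(F) = 18 + 2*F² + 6*F (u(F) = (F² + F*F) + 6*(3 + F) = (F² + F²) + (18 + 6*F) = 2*F² + (18 + 6*F) = 18 + 2*F² + 6*F)
A(R) = 26 + 2*R² + 7*R (A(R) = (R + 8) + (18 + 2*R² + 6*R) = (8 + R) + (18 + 2*R² + 6*R) = 26 + 2*R² + 7*R)
(-18 + 28)*(A(-20) - 81) = (-18 + 28)*((26 + 2*(-20)² + 7*(-20)) - 81) = 10*((26 + 2*400 - 140) - 81) = 10*((26 + 800 - 140) - 81) = 10*(686 - 81) = 10*605 = 6050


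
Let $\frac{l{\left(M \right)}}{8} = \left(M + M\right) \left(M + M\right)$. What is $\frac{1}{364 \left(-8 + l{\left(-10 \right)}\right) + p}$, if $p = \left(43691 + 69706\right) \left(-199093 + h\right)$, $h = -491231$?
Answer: $- \frac{1}{78279508740} \approx -1.2775 \cdot 10^{-11}$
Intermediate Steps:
$l{\left(M \right)} = 32 M^{2}$ ($l{\left(M \right)} = 8 \left(M + M\right) \left(M + M\right) = 8 \cdot 2 M 2 M = 8 \cdot 4 M^{2} = 32 M^{2}$)
$p = -78280670628$ ($p = \left(43691 + 69706\right) \left(-199093 - 491231\right) = 113397 \left(-690324\right) = -78280670628$)
$\frac{1}{364 \left(-8 + l{\left(-10 \right)}\right) + p} = \frac{1}{364 \left(-8 + 32 \left(-10\right)^{2}\right) - 78280670628} = \frac{1}{364 \left(-8 + 32 \cdot 100\right) - 78280670628} = \frac{1}{364 \left(-8 + 3200\right) - 78280670628} = \frac{1}{364 \cdot 3192 - 78280670628} = \frac{1}{1161888 - 78280670628} = \frac{1}{-78279508740} = - \frac{1}{78279508740}$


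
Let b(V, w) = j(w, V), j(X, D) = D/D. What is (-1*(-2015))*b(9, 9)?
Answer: 2015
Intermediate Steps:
j(X, D) = 1
b(V, w) = 1
(-1*(-2015))*b(9, 9) = -1*(-2015)*1 = 2015*1 = 2015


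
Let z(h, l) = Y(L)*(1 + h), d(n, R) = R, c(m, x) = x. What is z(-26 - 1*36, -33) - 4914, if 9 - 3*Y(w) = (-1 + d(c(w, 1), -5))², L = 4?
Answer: -4365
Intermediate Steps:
Y(w) = -9 (Y(w) = 3 - (-1 - 5)²/3 = 3 - ⅓*(-6)² = 3 - ⅓*36 = 3 - 12 = -9)
z(h, l) = -9 - 9*h (z(h, l) = -9*(1 + h) = -9 - 9*h)
z(-26 - 1*36, -33) - 4914 = (-9 - 9*(-26 - 1*36)) - 4914 = (-9 - 9*(-26 - 36)) - 4914 = (-9 - 9*(-62)) - 4914 = (-9 + 558) - 4914 = 549 - 4914 = -4365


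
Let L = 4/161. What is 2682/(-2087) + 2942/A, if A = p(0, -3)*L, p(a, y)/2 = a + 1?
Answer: 494255569/8348 ≈ 59206.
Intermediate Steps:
p(a, y) = 2 + 2*a (p(a, y) = 2*(a + 1) = 2*(1 + a) = 2 + 2*a)
L = 4/161 (L = 4*(1/161) = 4/161 ≈ 0.024845)
A = 8/161 (A = (2 + 2*0)*(4/161) = (2 + 0)*(4/161) = 2*(4/161) = 8/161 ≈ 0.049689)
2682/(-2087) + 2942/A = 2682/(-2087) + 2942/(8/161) = 2682*(-1/2087) + 2942*(161/8) = -2682/2087 + 236831/4 = 494255569/8348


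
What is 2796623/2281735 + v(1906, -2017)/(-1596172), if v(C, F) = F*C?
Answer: 6617898962313/1821020759210 ≈ 3.6342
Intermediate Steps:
v(C, F) = C*F
2796623/2281735 + v(1906, -2017)/(-1596172) = 2796623/2281735 + (1906*(-2017))/(-1596172) = 2796623*(1/2281735) - 3844402*(-1/1596172) = 2796623/2281735 + 1922201/798086 = 6617898962313/1821020759210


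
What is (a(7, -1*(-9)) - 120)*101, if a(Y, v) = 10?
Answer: -11110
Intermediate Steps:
(a(7, -1*(-9)) - 120)*101 = (10 - 120)*101 = -110*101 = -11110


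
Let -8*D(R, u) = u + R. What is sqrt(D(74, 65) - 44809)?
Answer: I*sqrt(717222)/4 ≈ 211.72*I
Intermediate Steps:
D(R, u) = -R/8 - u/8 (D(R, u) = -(u + R)/8 = -(R + u)/8 = -R/8 - u/8)
sqrt(D(74, 65) - 44809) = sqrt((-1/8*74 - 1/8*65) - 44809) = sqrt((-37/4 - 65/8) - 44809) = sqrt(-139/8 - 44809) = sqrt(-358611/8) = I*sqrt(717222)/4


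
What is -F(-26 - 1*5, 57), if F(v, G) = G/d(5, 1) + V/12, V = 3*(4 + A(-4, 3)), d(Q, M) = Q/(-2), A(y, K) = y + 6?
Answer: 213/10 ≈ 21.300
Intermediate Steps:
A(y, K) = 6 + y
d(Q, M) = -Q/2 (d(Q, M) = Q*(-½) = -Q/2)
V = 18 (V = 3*(4 + (6 - 4)) = 3*(4 + 2) = 3*6 = 18)
F(v, G) = 3/2 - 2*G/5 (F(v, G) = G/((-½*5)) + 18/12 = G/(-5/2) + 18*(1/12) = G*(-⅖) + 3/2 = -2*G/5 + 3/2 = 3/2 - 2*G/5)
-F(-26 - 1*5, 57) = -(3/2 - ⅖*57) = -(3/2 - 114/5) = -1*(-213/10) = 213/10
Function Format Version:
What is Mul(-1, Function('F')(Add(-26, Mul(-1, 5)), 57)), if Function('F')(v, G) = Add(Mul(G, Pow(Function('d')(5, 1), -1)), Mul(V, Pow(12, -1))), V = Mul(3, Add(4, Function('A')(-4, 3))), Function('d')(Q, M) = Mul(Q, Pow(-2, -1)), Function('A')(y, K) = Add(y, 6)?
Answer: Rational(213, 10) ≈ 21.300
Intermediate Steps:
Function('A')(y, K) = Add(6, y)
Function('d')(Q, M) = Mul(Rational(-1, 2), Q) (Function('d')(Q, M) = Mul(Q, Rational(-1, 2)) = Mul(Rational(-1, 2), Q))
V = 18 (V = Mul(3, Add(4, Add(6, -4))) = Mul(3, Add(4, 2)) = Mul(3, 6) = 18)
Function('F')(v, G) = Add(Rational(3, 2), Mul(Rational(-2, 5), G)) (Function('F')(v, G) = Add(Mul(G, Pow(Mul(Rational(-1, 2), 5), -1)), Mul(18, Pow(12, -1))) = Add(Mul(G, Pow(Rational(-5, 2), -1)), Mul(18, Rational(1, 12))) = Add(Mul(G, Rational(-2, 5)), Rational(3, 2)) = Add(Mul(Rational(-2, 5), G), Rational(3, 2)) = Add(Rational(3, 2), Mul(Rational(-2, 5), G)))
Mul(-1, Function('F')(Add(-26, Mul(-1, 5)), 57)) = Mul(-1, Add(Rational(3, 2), Mul(Rational(-2, 5), 57))) = Mul(-1, Add(Rational(3, 2), Rational(-114, 5))) = Mul(-1, Rational(-213, 10)) = Rational(213, 10)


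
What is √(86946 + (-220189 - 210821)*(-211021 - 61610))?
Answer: 4*√7344173391 ≈ 3.4279e+5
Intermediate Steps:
√(86946 + (-220189 - 210821)*(-211021 - 61610)) = √(86946 - 431010*(-272631)) = √(86946 + 117506687310) = √117506774256 = 4*√7344173391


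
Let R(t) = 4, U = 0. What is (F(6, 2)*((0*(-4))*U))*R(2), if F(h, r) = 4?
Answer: 0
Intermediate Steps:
(F(6, 2)*((0*(-4))*U))*R(2) = (4*((0*(-4))*0))*4 = (4*(0*0))*4 = (4*0)*4 = 0*4 = 0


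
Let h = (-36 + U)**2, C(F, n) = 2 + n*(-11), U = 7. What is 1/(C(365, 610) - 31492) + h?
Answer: 32126199/38200 ≈ 841.00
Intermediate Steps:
C(F, n) = 2 - 11*n
h = 841 (h = (-36 + 7)**2 = (-29)**2 = 841)
1/(C(365, 610) - 31492) + h = 1/((2 - 11*610) - 31492) + 841 = 1/((2 - 6710) - 31492) + 841 = 1/(-6708 - 31492) + 841 = 1/(-38200) + 841 = -1/38200 + 841 = 32126199/38200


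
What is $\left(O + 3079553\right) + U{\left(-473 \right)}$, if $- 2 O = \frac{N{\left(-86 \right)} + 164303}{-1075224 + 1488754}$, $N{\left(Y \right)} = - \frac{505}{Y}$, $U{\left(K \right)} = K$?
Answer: $\frac{219006201682237}{71127160} \approx 3.0791 \cdot 10^{6}$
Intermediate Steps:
$O = - \frac{14130563}{71127160}$ ($O = - \frac{\left(- \frac{505}{-86} + 164303\right) \frac{1}{-1075224 + 1488754}}{2} = - \frac{\left(\left(-505\right) \left(- \frac{1}{86}\right) + 164303\right) \frac{1}{413530}}{2} = - \frac{\left(\frac{505}{86} + 164303\right) \frac{1}{413530}}{2} = - \frac{\frac{14130563}{86} \cdot \frac{1}{413530}}{2} = \left(- \frac{1}{2}\right) \frac{14130563}{35563580} = - \frac{14130563}{71127160} \approx -0.19867$)
$\left(O + 3079553\right) + U{\left(-473 \right)} = \left(- \frac{14130563}{71127160} + 3079553\right) - 473 = \frac{219039844828917}{71127160} - 473 = \frac{219006201682237}{71127160}$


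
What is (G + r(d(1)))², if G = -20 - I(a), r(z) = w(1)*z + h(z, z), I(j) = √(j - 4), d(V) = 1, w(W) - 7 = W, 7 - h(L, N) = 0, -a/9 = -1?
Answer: (5 + √5)² ≈ 52.361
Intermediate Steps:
a = 9 (a = -9*(-1) = 9)
h(L, N) = 7 (h(L, N) = 7 - 1*0 = 7 + 0 = 7)
w(W) = 7 + W
I(j) = √(-4 + j)
r(z) = 7 + 8*z (r(z) = (7 + 1)*z + 7 = 8*z + 7 = 7 + 8*z)
G = -20 - √5 (G = -20 - √(-4 + 9) = -20 - √5 ≈ -22.236)
(G + r(d(1)))² = ((-20 - √5) + (7 + 8*1))² = ((-20 - √5) + (7 + 8))² = ((-20 - √5) + 15)² = (-5 - √5)²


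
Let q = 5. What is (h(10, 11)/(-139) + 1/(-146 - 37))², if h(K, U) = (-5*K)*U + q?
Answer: 9919363216/647040969 ≈ 15.330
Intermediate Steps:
h(K, U) = 5 - 5*K*U (h(K, U) = (-5*K)*U + 5 = -5*K*U + 5 = 5 - 5*K*U)
(h(10, 11)/(-139) + 1/(-146 - 37))² = ((5 - 5*10*11)/(-139) + 1/(-146 - 37))² = ((5 - 550)*(-1/139) + 1/(-183))² = (-545*(-1/139) - 1/183)² = (545/139 - 1/183)² = (99596/25437)² = 9919363216/647040969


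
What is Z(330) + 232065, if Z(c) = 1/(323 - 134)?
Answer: 43860286/189 ≈ 2.3207e+5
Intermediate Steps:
Z(c) = 1/189
Z(330) + 232065 = 1/189 + 232065 = 43860286/189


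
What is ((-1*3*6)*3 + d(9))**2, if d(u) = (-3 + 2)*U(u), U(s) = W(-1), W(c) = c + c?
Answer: 2704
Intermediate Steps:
W(c) = 2*c
U(s) = -2 (U(s) = 2*(-1) = -2)
d(u) = 2 (d(u) = (-3 + 2)*(-2) = -1*(-2) = 2)
((-1*3*6)*3 + d(9))**2 = ((-1*3*6)*3 + 2)**2 = (-3*6*3 + 2)**2 = (-18*3 + 2)**2 = (-54 + 2)**2 = (-52)**2 = 2704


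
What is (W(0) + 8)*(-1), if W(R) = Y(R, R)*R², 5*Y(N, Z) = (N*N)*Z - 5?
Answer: -8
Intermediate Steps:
Y(N, Z) = -1 + Z*N²/5 (Y(N, Z) = ((N*N)*Z - 5)/5 = (N²*Z - 5)/5 = (Z*N² - 5)/5 = (-5 + Z*N²)/5 = -1 + Z*N²/5)
W(R) = R²*(-1 + R³/5) (W(R) = (-1 + R*R²/5)*R² = (-1 + R³/5)*R² = R²*(-1 + R³/5))
(W(0) + 8)*(-1) = ((-1*0² + (⅕)*0⁵) + 8)*(-1) = ((-1*0 + (⅕)*0) + 8)*(-1) = ((0 + 0) + 8)*(-1) = (0 + 8)*(-1) = 8*(-1) = -8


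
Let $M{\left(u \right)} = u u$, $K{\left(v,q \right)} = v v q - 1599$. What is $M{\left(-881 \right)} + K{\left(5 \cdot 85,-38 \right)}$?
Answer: $-6089188$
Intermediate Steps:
$K{\left(v,q \right)} = -1599 + q v^{2}$ ($K{\left(v,q \right)} = v^{2} q - 1599 = q v^{2} - 1599 = -1599 + q v^{2}$)
$M{\left(u \right)} = u^{2}$
$M{\left(-881 \right)} + K{\left(5 \cdot 85,-38 \right)} = \left(-881\right)^{2} - \left(1599 + 38 \left(5 \cdot 85\right)^{2}\right) = 776161 - \left(1599 + 38 \cdot 425^{2}\right) = 776161 - 6865349 = -6089188$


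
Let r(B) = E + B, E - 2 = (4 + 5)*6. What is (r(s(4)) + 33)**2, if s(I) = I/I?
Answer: 8100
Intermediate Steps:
E = 56 (E = 2 + (4 + 5)*6 = 2 + 9*6 = 2 + 54 = 56)
s(I) = 1
r(B) = 56 + B
(r(s(4)) + 33)**2 = ((56 + 1) + 33)**2 = (57 + 33)**2 = 90**2 = 8100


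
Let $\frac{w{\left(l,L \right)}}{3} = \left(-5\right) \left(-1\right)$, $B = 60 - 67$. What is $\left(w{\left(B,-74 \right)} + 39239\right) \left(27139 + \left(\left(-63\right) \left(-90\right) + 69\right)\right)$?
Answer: $1290593012$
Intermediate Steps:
$B = -7$
$w{\left(l,L \right)} = 15$ ($w{\left(l,L \right)} = 3 \left(\left(-5\right) \left(-1\right)\right) = 3 \cdot 5 = 15$)
$\left(w{\left(B,-74 \right)} + 39239\right) \left(27139 + \left(\left(-63\right) \left(-90\right) + 69\right)\right) = \left(15 + 39239\right) \left(27139 + \left(\left(-63\right) \left(-90\right) + 69\right)\right) = 39254 \left(27139 + \left(5670 + 69\right)\right) = 39254 \left(27139 + 5739\right) = 39254 \cdot 32878 = 1290593012$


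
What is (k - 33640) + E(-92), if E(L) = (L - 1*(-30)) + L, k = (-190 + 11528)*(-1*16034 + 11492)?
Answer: -51530990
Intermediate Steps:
k = -51497196 (k = 11338*(-16034 + 11492) = 11338*(-4542) = -51497196)
E(L) = 30 + 2*L (E(L) = (L + 30) + L = (30 + L) + L = 30 + 2*L)
(k - 33640) + E(-92) = (-51497196 - 33640) + (30 + 2*(-92)) = -51530836 + (30 - 184) = -51530836 - 154 = -51530990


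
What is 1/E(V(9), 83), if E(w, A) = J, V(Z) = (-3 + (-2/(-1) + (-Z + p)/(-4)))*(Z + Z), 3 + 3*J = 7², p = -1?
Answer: 3/46 ≈ 0.065217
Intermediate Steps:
J = 46/3 (J = -1 + (⅓)*7² = -1 + (⅓)*49 = -1 + 49/3 = 46/3 ≈ 15.333)
V(Z) = 2*Z*(-¾ + Z/4) (V(Z) = (-3 + (-2/(-1) + (-Z - 1)/(-4)))*(Z + Z) = (-3 + (-2*(-1) + (-1 - Z)*(-¼)))*(2*Z) = (-3 + (2 + (¼ + Z/4)))*(2*Z) = (-3 + (9/4 + Z/4))*(2*Z) = (-¾ + Z/4)*(2*Z) = 2*Z*(-¾ + Z/4))
E(w, A) = 46/3
1/E(V(9), 83) = 1/(46/3) = 3/46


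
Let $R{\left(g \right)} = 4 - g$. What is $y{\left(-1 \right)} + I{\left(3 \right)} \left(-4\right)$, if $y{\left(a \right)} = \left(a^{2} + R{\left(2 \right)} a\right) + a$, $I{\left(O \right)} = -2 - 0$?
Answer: $6$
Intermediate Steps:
$I{\left(O \right)} = -2$ ($I{\left(O \right)} = -2 + 0 = -2$)
$y{\left(a \right)} = a^{2} + 3 a$ ($y{\left(a \right)} = \left(a^{2} + \left(4 - 2\right) a\right) + a = \left(a^{2} + 2 a\right) + a = a^{2} + 3 a$)
$y{\left(-1 \right)} + I{\left(3 \right)} \left(-4\right) = - (3 - 1) - -8 = \left(-1\right) 2 + 8 = -2 + 8 = 6$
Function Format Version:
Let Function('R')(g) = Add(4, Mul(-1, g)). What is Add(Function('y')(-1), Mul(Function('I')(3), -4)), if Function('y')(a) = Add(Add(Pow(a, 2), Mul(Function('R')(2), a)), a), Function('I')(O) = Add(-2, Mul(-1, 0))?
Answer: 6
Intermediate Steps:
Function('I')(O) = -2 (Function('I')(O) = Add(-2, 0) = -2)
Function('y')(a) = Add(Pow(a, 2), Mul(3, a)) (Function('y')(a) = Add(Add(Pow(a, 2), Mul(Add(4, Mul(-1, 2)), a)), a) = Add(Add(Pow(a, 2), Mul(Add(4, -2), a)), a) = Add(Add(Pow(a, 2), Mul(2, a)), a) = Add(Pow(a, 2), Mul(3, a)))
Add(Function('y')(-1), Mul(Function('I')(3), -4)) = Add(Mul(-1, Add(3, -1)), Mul(-2, -4)) = Add(Mul(-1, 2), 8) = Add(-2, 8) = 6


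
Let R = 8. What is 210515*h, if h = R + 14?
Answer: 4631330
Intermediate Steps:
h = 22 (h = 8 + 14 = 22)
210515*h = 210515*22 = 4631330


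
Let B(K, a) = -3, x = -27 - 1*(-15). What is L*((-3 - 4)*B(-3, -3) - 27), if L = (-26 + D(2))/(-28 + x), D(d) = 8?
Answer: -27/10 ≈ -2.7000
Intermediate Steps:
x = -12 (x = -27 + 15 = -12)
L = 9/20 (L = (-26 + 8)/(-28 - 12) = -18/(-40) = -18*(-1/40) = 9/20 ≈ 0.45000)
L*((-3 - 4)*B(-3, -3) - 27) = 9*((-3 - 4)*(-3) - 27)/20 = 9*(-7*(-3) - 27)/20 = 9*(21 - 27)/20 = (9/20)*(-6) = -27/10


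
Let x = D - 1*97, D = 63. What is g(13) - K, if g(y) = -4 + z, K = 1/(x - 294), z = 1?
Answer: -983/328 ≈ -2.9970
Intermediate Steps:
x = -34 (x = 63 - 1*97 = 63 - 97 = -34)
K = -1/328 (K = 1/(-34 - 294) = 1/(-328) = -1/328 ≈ -0.0030488)
g(y) = -3 (g(y) = -4 + 1 = -3)
g(13) - K = -3 - 1*(-1/328) = -3 + 1/328 = -983/328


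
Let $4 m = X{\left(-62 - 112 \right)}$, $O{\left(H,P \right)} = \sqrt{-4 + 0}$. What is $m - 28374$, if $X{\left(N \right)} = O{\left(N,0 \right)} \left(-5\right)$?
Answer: $-28374 - \frac{5 i}{2} \approx -28374.0 - 2.5 i$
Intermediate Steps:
$O{\left(H,P \right)} = 2 i$ ($O{\left(H,P \right)} = \sqrt{-4} = 2 i$)
$X{\left(N \right)} = - 10 i$ ($X{\left(N \right)} = 2 i \left(-5\right) = - 10 i$)
$m = - \frac{5 i}{2}$ ($m = \frac{\left(-10\right) i}{4} = - \frac{5 i}{2} \approx - 2.5 i$)
$m - 28374 = - \frac{5 i}{2} - 28374 = -28374 - \frac{5 i}{2}$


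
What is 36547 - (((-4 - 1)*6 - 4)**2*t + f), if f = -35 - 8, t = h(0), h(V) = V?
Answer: 36590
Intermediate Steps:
t = 0
f = -43
36547 - (((-4 - 1)*6 - 4)**2*t + f) = 36547 - (((-4 - 1)*6 - 4)**2*0 - 43) = 36547 - ((-5*6 - 4)**2*0 - 43) = 36547 - ((-30 - 4)**2*0 - 43) = 36547 - ((-34)**2*0 - 43) = 36547 - (1156*0 - 43) = 36547 - (0 - 43) = 36547 - 1*(-43) = 36547 + 43 = 36590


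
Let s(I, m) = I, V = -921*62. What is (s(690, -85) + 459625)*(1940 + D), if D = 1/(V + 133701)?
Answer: 68403757709215/76599 ≈ 8.9301e+8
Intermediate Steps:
V = -57102
D = 1/76599 (D = 1/(-57102 + 133701) = 1/76599 ≈ 1.3055e-5)
(s(690, -85) + 459625)*(1940 + D) = (690 + 459625)*(1940 + 1/76599) = 460315*(148602061/76599) = 68403757709215/76599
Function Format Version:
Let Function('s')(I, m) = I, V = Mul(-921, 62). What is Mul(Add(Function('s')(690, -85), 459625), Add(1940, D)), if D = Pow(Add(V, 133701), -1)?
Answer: Rational(68403757709215, 76599) ≈ 8.9301e+8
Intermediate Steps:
V = -57102
D = Rational(1, 76599) (D = Pow(Add(-57102, 133701), -1) = Pow(76599, -1) = Rational(1, 76599) ≈ 1.3055e-5)
Mul(Add(Function('s')(690, -85), 459625), Add(1940, D)) = Mul(Add(690, 459625), Add(1940, Rational(1, 76599))) = Mul(460315, Rational(148602061, 76599)) = Rational(68403757709215, 76599)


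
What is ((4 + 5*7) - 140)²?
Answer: 10201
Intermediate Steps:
((4 + 5*7) - 140)² = ((4 + 35) - 140)² = (39 - 140)² = (-101)² = 10201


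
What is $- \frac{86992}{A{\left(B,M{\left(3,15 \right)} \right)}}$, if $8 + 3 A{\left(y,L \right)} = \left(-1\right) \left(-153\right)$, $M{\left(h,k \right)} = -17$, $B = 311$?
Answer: $- \frac{260976}{145} \approx -1799.8$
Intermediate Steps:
$A{\left(y,L \right)} = \frac{145}{3}$ ($A{\left(y,L \right)} = - \frac{8}{3} + \frac{\left(-1\right) \left(-153\right)}{3} = - \frac{8}{3} + \frac{1}{3} \cdot 153 = - \frac{8}{3} + 51 = \frac{145}{3}$)
$- \frac{86992}{A{\left(B,M{\left(3,15 \right)} \right)}} = - \frac{86992}{\frac{145}{3}} = \left(-86992\right) \frac{3}{145} = - \frac{260976}{145}$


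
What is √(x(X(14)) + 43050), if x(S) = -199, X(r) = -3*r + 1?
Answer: √42851 ≈ 207.00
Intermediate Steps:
X(r) = 1 - 3*r
√(x(X(14)) + 43050) = √(-199 + 43050) = √42851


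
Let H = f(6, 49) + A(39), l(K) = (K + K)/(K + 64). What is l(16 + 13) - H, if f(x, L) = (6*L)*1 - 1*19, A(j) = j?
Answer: -29144/93 ≈ -313.38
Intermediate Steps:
l(K) = 2*K/(64 + K) (l(K) = (2*K)/(64 + K) = 2*K/(64 + K))
f(x, L) = -19 + 6*L (f(x, L) = 6*L - 19 = -19 + 6*L)
H = 314 (H = (-19 + 6*49) + 39 = (-19 + 294) + 39 = 275 + 39 = 314)
l(16 + 13) - H = 2*(16 + 13)/(64 + (16 + 13)) - 1*314 = 2*29/(64 + 29) - 314 = 2*29/93 - 314 = 2*29*(1/93) - 314 = 58/93 - 314 = -29144/93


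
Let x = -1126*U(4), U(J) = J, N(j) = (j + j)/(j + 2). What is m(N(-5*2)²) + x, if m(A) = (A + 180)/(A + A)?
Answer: -44891/10 ≈ -4489.1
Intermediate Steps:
N(j) = 2*j/(2 + j) (N(j) = (2*j)/(2 + j) = 2*j/(2 + j))
m(A) = (180 + A)/(2*A) (m(A) = (180 + A)/((2*A)) = (180 + A)*(1/(2*A)) = (180 + A)/(2*A))
x = -4504 (x = -1126*4 = -4504)
m(N(-5*2)²) + x = (180 + (2*(-5*2)/(2 - 5*2))²)/(2*((2*(-5*2)/(2 - 5*2))²)) - 4504 = (180 + (2*(-10)/(2 - 10))²)/(2*((2*(-10)/(2 - 10))²)) - 4504 = (180 + (2*(-10)/(-8))²)/(2*((2*(-10)/(-8))²)) - 4504 = (180 + (2*(-10)*(-⅛))²)/(2*((2*(-10)*(-⅛))²)) - 4504 = (180 + (5/2)²)/(2*((5/2)²)) - 4504 = (180 + 25/4)/(2*(25/4)) - 4504 = (½)*(4/25)*(745/4) - 4504 = 149/10 - 4504 = -44891/10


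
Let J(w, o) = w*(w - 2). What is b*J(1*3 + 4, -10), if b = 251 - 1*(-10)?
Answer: 9135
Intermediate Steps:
b = 261 (b = 251 + 10 = 261)
J(w, o) = w*(-2 + w)
b*J(1*3 + 4, -10) = 261*((1*3 + 4)*(-2 + (1*3 + 4))) = 261*((3 + 4)*(-2 + (3 + 4))) = 261*(7*(-2 + 7)) = 261*(7*5) = 261*35 = 9135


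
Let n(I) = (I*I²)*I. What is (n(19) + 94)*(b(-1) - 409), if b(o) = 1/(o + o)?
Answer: -106809885/2 ≈ -5.3405e+7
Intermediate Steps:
n(I) = I⁴ (n(I) = I³*I = I⁴)
b(o) = 1/(2*o)
(n(19) + 94)*(b(-1) - 409) = (19⁴ + 94)*((½)/(-1) - 409) = (130321 + 94)*((½)*(-1) - 409) = 130415*(-½ - 409) = 130415*(-819/2) = -106809885/2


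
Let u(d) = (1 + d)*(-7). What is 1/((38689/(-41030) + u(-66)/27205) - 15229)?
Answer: -223244230/3399993151789 ≈ -6.5660e-5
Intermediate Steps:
u(d) = -7 - 7*d
1/((38689/(-41030) + u(-66)/27205) - 15229) = 1/((38689/(-41030) + (-7 - 7*(-66))/27205) - 15229) = 1/((38689*(-1/41030) + (-7 + 462)*(1/27205)) - 15229) = 1/((-38689/41030 + 455*(1/27205)) - 15229) = 1/((-38689/41030 + 91/5441) - 15229) = 1/(-206773119/223244230 - 15229) = 1/(-3399993151789/223244230) = -223244230/3399993151789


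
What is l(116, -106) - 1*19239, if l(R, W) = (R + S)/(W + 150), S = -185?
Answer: -846585/44 ≈ -19241.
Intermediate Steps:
l(R, W) = (-185 + R)/(150 + W) (l(R, W) = (R - 185)/(W + 150) = (-185 + R)/(150 + W))
l(116, -106) - 1*19239 = (-185 + 116)/(150 - 106) - 1*19239 = -69/44 - 19239 = -846585/44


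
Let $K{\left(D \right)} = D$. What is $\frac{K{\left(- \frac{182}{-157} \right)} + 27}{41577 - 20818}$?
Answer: $\frac{4421}{3259163} \approx 0.0013565$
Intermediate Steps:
$\frac{K{\left(- \frac{182}{-157} \right)} + 27}{41577 - 20818} = \frac{- \frac{182}{-157} + 27}{41577 - 20818} = \frac{\left(-182\right) \left(- \frac{1}{157}\right) + 27}{20759} = \left(\frac{182}{157} + 27\right) \frac{1}{20759} = \frac{4421}{157} \cdot \frac{1}{20759} = \frac{4421}{3259163}$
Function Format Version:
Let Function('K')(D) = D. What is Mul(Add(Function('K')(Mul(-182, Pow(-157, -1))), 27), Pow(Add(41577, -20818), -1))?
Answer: Rational(4421, 3259163) ≈ 0.0013565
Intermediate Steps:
Mul(Add(Function('K')(Mul(-182, Pow(-157, -1))), 27), Pow(Add(41577, -20818), -1)) = Mul(Add(Mul(-182, Pow(-157, -1)), 27), Pow(Add(41577, -20818), -1)) = Mul(Add(Mul(-182, Rational(-1, 157)), 27), Pow(20759, -1)) = Mul(Add(Rational(182, 157), 27), Rational(1, 20759)) = Mul(Rational(4421, 157), Rational(1, 20759)) = Rational(4421, 3259163)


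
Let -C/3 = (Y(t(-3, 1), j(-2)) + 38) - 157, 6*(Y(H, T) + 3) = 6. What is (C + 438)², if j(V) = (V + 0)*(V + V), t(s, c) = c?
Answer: 641601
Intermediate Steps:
j(V) = 2*V² (j(V) = V*(2*V) = 2*V²)
Y(H, T) = -2 (Y(H, T) = -3 + (⅙)*6 = -3 + 1 = -2)
C = 363 (C = -3*((-2 + 38) - 157) = -3*(36 - 157) = -3*(-121) = 363)
(C + 438)² = (363 + 438)² = 801² = 641601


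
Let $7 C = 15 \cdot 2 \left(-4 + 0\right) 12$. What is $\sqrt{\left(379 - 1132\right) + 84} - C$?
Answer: $\frac{1440}{7} + i \sqrt{669} \approx 205.71 + 25.865 i$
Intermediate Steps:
$C = - \frac{1440}{7}$ ($C = \frac{15 \cdot 2 \left(-4 + 0\right) 12}{7} = \frac{15 \cdot 2 \left(-4\right) 12}{7} = \frac{15 \left(-8\right) 12}{7} = \frac{\left(-120\right) 12}{7} = \frac{1}{7} \left(-1440\right) = - \frac{1440}{7} \approx -205.71$)
$\sqrt{\left(379 - 1132\right) + 84} - C = \sqrt{\left(379 - 1132\right) + 84} - - \frac{1440}{7} = \sqrt{\left(379 - 1132\right) + 84} + \frac{1440}{7} = \sqrt{-753 + 84} + \frac{1440}{7} = \sqrt{-669} + \frac{1440}{7} = i \sqrt{669} + \frac{1440}{7} = \frac{1440}{7} + i \sqrt{669}$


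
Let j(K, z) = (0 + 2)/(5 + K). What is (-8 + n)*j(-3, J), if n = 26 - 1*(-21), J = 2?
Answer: 39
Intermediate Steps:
n = 47 (n = 26 + 21 = 47)
j(K, z) = 2/(5 + K)
(-8 + n)*j(-3, J) = (-8 + 47)*(2/(5 - 3)) = 39*(2/2) = 39*(2*(1/2)) = 39*1 = 39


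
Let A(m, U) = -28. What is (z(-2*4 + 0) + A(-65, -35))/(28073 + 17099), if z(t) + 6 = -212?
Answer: -123/22586 ≈ -0.0054459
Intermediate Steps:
z(t) = -218 (z(t) = -6 - 212 = -218)
(z(-2*4 + 0) + A(-65, -35))/(28073 + 17099) = (-218 - 28)/(28073 + 17099) = -246/45172 = -246*1/45172 = -123/22586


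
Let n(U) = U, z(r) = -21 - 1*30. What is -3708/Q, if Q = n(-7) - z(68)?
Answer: -927/11 ≈ -84.273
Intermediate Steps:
z(r) = -51 (z(r) = -21 - 30 = -51)
Q = 44 (Q = -7 - 1*(-51) = -7 + 51 = 44)
-3708/Q = -3708/44 = -3708*1/44 = -927/11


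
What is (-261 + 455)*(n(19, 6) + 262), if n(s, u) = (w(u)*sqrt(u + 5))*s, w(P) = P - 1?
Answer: 50828 + 18430*sqrt(11) ≈ 1.1195e+5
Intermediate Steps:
w(P) = -1 + P
n(s, u) = s*sqrt(5 + u)*(-1 + u) (n(s, u) = ((-1 + u)*sqrt(u + 5))*s = ((-1 + u)*sqrt(5 + u))*s = (sqrt(5 + u)*(-1 + u))*s = s*sqrt(5 + u)*(-1 + u))
(-261 + 455)*(n(19, 6) + 262) = (-261 + 455)*(19*sqrt(5 + 6)*(-1 + 6) + 262) = 194*(19*sqrt(11)*5 + 262) = 194*(95*sqrt(11) + 262) = 194*(262 + 95*sqrt(11)) = 50828 + 18430*sqrt(11)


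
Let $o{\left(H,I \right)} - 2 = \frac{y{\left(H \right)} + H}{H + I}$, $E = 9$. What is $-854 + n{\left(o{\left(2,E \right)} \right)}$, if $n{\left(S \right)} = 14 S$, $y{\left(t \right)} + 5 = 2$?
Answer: $- \frac{9100}{11} \approx -827.27$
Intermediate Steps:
$y{\left(t \right)} = -3$ ($y{\left(t \right)} = -5 + 2 = -3$)
$o{\left(H,I \right)} = 2 + \frac{-3 + H}{H + I}$
$-854 + n{\left(o{\left(2,E \right)} \right)} = -854 + 14 \frac{-3 + 2 \cdot 9 + 3 \cdot 2}{2 + 9} = -854 + 14 \frac{-3 + 18 + 6}{11} = -854 + 14 \cdot \frac{1}{11} \cdot 21 = -854 + 14 \cdot \frac{21}{11} = -854 + \frac{294}{11} = - \frac{9100}{11}$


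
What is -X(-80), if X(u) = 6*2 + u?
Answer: 68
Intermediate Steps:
X(u) = 12 + u
-X(-80) = -(12 - 80) = -1*(-68) = 68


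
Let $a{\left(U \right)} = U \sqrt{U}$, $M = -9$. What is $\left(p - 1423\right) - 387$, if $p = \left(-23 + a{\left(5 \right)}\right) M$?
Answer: $-1603 - 45 \sqrt{5} \approx -1703.6$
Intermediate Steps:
$a{\left(U \right)} = U^{\frac{3}{2}}$
$p = 207 - 45 \sqrt{5}$ ($p = \left(-23 + 5^{\frac{3}{2}}\right) \left(-9\right) = \left(-23 + 5 \sqrt{5}\right) \left(-9\right) = 207 - 45 \sqrt{5} \approx 106.38$)
$\left(p - 1423\right) - 387 = \left(\left(207 - 45 \sqrt{5}\right) - 1423\right) - 387 = \left(-1216 - 45 \sqrt{5}\right) - 387 = -1603 - 45 \sqrt{5}$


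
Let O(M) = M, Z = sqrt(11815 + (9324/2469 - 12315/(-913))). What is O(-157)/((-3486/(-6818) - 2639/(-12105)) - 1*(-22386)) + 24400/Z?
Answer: -925536195/131972791448 + 12200*sqrt(6680502187595566)/4445376017 ≈ 224.31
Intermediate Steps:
Z = sqrt(6680502187595566)/751399 (Z = sqrt(11815 + (9324*(1/2469) - 12315*(-1/913))) = sqrt(11815 + (3108/823 + 12315/913)) = sqrt(11815 + 12972849/751399) = sqrt(8890752034/751399) = sqrt(6680502187595566)/751399 ≈ 108.78)
O(-157)/((-3486/(-6818) - 2639/(-12105)) - 1*(-22386)) + 24400/Z = -157/((-3486/(-6818) - 2639/(-12105)) - 1*(-22386)) + 24400/((sqrt(6680502187595566)/751399)) = -157/((-3486*(-1/6818) - 2639*(-1/12105)) + 22386) + 24400*(sqrt(6680502187595566)/8890752034) = -157/((249/487 + 2639/12105) + 22386) + 12200*sqrt(6680502187595566)/4445376017 = -157/(4299338/5895135 + 22386) + 12200*sqrt(6680502187595566)/4445376017 = -157/131972791448/5895135 + 12200*sqrt(6680502187595566)/4445376017 = -157*5895135/131972791448 + 12200*sqrt(6680502187595566)/4445376017 = -925536195/131972791448 + 12200*sqrt(6680502187595566)/4445376017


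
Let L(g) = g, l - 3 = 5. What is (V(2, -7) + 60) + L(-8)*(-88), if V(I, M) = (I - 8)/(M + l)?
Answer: 758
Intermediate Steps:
l = 8 (l = 3 + 5 = 8)
V(I, M) = (-8 + I)/(8 + M) (V(I, M) = (I - 8)/(M + 8) = (-8 + I)/(8 + M))
(V(2, -7) + 60) + L(-8)*(-88) = ((-8 + 2)/(8 - 7) + 60) - 8*(-88) = (-6/1 + 60) + 704 = (1*(-6) + 60) + 704 = (-6 + 60) + 704 = 54 + 704 = 758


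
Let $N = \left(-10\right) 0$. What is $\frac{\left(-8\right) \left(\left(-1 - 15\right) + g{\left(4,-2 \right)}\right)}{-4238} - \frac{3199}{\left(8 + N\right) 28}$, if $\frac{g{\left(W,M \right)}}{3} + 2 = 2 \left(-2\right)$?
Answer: $- \frac{972735}{67808} \approx -14.345$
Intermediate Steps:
$N = 0$
$g{\left(W,M \right)} = -18$ ($g{\left(W,M \right)} = -6 + 3 \cdot 2 \left(-2\right) = -6 + 3 \left(-4\right) = -6 - 12 = -18$)
$\frac{\left(-8\right) \left(\left(-1 - 15\right) + g{\left(4,-2 \right)}\right)}{-4238} - \frac{3199}{\left(8 + N\right) 28} = \frac{\left(-8\right) \left(\left(-1 - 15\right) - 18\right)}{-4238} - \frac{3199}{\left(8 + 0\right) 28} = - 8 \left(-16 - 18\right) \left(- \frac{1}{4238}\right) - \frac{3199}{8 \cdot 28} = \left(-8\right) \left(-34\right) \left(- \frac{1}{4238}\right) - \frac{3199}{224} = 272 \left(- \frac{1}{4238}\right) - \frac{457}{32} = - \frac{136}{2119} - \frac{457}{32} = - \frac{972735}{67808}$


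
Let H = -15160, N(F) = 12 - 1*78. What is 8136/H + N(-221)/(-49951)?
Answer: -4606827/8605195 ≈ -0.53535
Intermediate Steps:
N(F) = -66 (N(F) = 12 - 78 = -66)
8136/H + N(-221)/(-49951) = 8136/(-15160) - 66/(-49951) = 8136*(-1/15160) - 66*(-1/49951) = -1017/1895 + 6/4541 = -4606827/8605195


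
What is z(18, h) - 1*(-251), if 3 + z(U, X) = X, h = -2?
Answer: 246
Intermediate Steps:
z(U, X) = -3 + X
z(18, h) - 1*(-251) = (-3 - 2) - 1*(-251) = -5 + 251 = 246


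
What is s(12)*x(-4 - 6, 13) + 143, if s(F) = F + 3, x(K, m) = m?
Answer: 338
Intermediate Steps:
s(F) = 3 + F
s(12)*x(-4 - 6, 13) + 143 = (3 + 12)*13 + 143 = 15*13 + 143 = 195 + 143 = 338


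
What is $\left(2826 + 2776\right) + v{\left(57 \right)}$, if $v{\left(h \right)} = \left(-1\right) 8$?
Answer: $5594$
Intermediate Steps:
$v{\left(h \right)} = -8$
$\left(2826 + 2776\right) + v{\left(57 \right)} = \left(2826 + 2776\right) - 8 = 5602 - 8 = 5594$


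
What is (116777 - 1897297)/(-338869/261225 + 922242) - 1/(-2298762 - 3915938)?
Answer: -2890558258641572419/1497197842217640700 ≈ -1.9306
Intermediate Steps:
(116777 - 1897297)/(-338869/261225 + 922242) - 1/(-2298762 - 3915938) = -1780520/(-338869*1/261225 + 922242) - 1/(-6214700) = -1780520/(-338869/261225 + 922242) - 1*(-1/6214700) = -1780520/240912327581/261225 + 1/6214700 = -1780520*261225/240912327581 + 1/6214700 = -465116337000/240912327581 + 1/6214700 = -2890558258641572419/1497197842217640700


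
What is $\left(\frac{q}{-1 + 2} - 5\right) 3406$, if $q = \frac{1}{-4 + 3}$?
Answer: $-20436$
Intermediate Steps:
$q = -1$ ($q = \frac{1}{-1} = -1$)
$\left(\frac{q}{-1 + 2} - 5\right) 3406 = \left(- \frac{1}{-1 + 2} - 5\right) 3406 = \left(- 1^{-1} - 5\right) 3406 = \left(\left(-1\right) 1 - 5\right) 3406 = \left(-1 - 5\right) 3406 = \left(-6\right) 3406 = -20436$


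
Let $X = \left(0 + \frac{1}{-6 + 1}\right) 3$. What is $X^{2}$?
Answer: $\frac{9}{25} \approx 0.36$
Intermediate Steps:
$X = - \frac{3}{5}$ ($X = \left(0 + \frac{1}{-5}\right) 3 = \left(0 - \frac{1}{5}\right) 3 = \left(- \frac{1}{5}\right) 3 = - \frac{3}{5} \approx -0.6$)
$X^{2} = \left(- \frac{3}{5}\right)^{2} = \frac{9}{25}$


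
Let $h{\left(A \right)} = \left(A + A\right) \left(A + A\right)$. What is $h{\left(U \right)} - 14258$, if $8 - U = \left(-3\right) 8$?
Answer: $-10162$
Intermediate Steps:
$U = 32$ ($U = 8 - \left(-3\right) 8 = 8 - -24 = 8 + 24 = 32$)
$h{\left(A \right)} = 4 A^{2}$ ($h{\left(A \right)} = 2 A 2 A = 4 A^{2}$)
$h{\left(U \right)} - 14258 = 4 \cdot 32^{2} - 14258 = 4 \cdot 1024 - 14258 = 4096 - 14258 = -10162$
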